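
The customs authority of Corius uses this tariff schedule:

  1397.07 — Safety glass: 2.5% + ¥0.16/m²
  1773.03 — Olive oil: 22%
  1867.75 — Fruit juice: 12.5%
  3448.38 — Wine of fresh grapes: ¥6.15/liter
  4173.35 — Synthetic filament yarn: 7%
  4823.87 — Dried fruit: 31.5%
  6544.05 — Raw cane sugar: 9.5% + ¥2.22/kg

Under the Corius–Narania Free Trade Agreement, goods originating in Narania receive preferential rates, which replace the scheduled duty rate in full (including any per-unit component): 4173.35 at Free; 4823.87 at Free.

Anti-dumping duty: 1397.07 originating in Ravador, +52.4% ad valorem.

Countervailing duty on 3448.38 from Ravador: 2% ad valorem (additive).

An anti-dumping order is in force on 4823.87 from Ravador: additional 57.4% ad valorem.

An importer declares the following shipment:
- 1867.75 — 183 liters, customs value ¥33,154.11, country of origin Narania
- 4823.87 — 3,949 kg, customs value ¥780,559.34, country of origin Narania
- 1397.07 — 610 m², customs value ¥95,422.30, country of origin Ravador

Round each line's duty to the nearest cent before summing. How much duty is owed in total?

Line 1 (1867.75, Narania, 183 liters, ¥33,154.11):
Base rate for 1867.75 is 12.5%.
Origin Narania is the FTA partner but 1867.75 is not on the preference list; base rate stands.
Duty = ¥33,154.11 × 12.5% = ¥4,144.26.
Line 2 (4823.87, Narania, 3,949 kg, ¥780,559.34):
Base rate for 4823.87 is 31.5%.
Origin Narania qualifies under the Corius–Narania agreement and 4823.87 is covered: preferential rate Free applies instead.
The additional-duty order on 4823.87 targets Ravador, not Narania; it does not apply.
Duty = ¥780,559.34 × 0% = ¥0.00.
Line 3 (1397.07, Ravador, 610 m², ¥95,422.30):
Base rate for 1397.07 is 2.5% + ¥0.16/m².
Additional duty on 1397.07 from Ravador: +52.4%. Applied ad valorem rate: 2.5% + 52.4% = 54.9%.
Duty = ¥95,422.30 × 54.9% + 610 × ¥0.16 = ¥52,484.44.
Total = ¥4,144.26 + ¥0.00 + ¥52,484.44 = ¥56,628.70.

¥56,628.70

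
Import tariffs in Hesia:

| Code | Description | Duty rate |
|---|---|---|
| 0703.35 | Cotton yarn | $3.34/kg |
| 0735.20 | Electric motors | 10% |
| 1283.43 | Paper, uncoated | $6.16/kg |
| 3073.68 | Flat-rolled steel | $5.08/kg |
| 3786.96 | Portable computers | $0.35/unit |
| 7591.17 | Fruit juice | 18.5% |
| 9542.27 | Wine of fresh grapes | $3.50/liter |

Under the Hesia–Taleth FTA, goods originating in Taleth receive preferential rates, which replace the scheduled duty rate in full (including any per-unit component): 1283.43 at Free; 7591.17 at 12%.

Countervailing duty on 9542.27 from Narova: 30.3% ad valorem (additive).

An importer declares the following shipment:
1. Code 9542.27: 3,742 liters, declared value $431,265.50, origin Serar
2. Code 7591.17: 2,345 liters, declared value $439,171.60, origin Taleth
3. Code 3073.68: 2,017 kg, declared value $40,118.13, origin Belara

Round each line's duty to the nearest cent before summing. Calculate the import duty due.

$76,043.95

Line 1 (9542.27, Serar, 3,742 liters, $431,265.50):
Base rate for 9542.27 is $3.50/liter.
The additional-duty order on 9542.27 targets Narova, not Serar; it does not apply.
Duty = 3,742 × $3.50 = $13,097.00.
Line 2 (7591.17, Taleth, 2,345 liters, $439,171.60):
Base rate for 7591.17 is 18.5%.
Origin Taleth qualifies under the Hesia–Taleth agreement and 7591.17 is covered: preferential rate 12% applies instead.
Duty = $439,171.60 × 12% = $52,700.59.
Line 3 (3073.68, Belara, 2,017 kg, $40,118.13):
Base rate for 3073.68 is $5.08/kg.
Duty = 2,017 × $5.08 = $10,246.36.
Total = $13,097.00 + $52,700.59 + $10,246.36 = $76,043.95.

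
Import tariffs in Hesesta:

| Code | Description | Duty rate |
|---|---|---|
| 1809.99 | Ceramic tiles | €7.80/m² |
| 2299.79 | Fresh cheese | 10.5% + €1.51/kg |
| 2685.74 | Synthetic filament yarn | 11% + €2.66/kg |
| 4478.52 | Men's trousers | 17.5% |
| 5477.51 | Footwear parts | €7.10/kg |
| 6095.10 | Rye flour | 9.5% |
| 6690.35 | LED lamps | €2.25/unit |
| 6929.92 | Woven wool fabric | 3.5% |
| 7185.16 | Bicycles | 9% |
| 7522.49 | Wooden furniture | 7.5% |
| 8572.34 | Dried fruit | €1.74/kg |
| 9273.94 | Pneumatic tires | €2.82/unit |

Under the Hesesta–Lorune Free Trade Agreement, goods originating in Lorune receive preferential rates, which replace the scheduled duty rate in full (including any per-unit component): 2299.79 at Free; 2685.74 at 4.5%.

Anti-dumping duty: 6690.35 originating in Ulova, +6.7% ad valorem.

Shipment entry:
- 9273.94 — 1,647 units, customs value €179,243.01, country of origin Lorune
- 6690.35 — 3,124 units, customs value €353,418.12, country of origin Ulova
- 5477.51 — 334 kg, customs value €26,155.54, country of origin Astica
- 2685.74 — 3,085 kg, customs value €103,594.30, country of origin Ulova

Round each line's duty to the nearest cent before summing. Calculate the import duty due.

Line 1 (9273.94, Lorune, 1,647 units, €179,243.01):
Base rate for 9273.94 is €2.82/unit.
Origin Lorune is the FTA partner but 9273.94 is not on the preference list; base rate stands.
Duty = 1,647 × €2.82 = €4,644.54.
Line 2 (6690.35, Ulova, 3,124 units, €353,418.12):
Base rate for 6690.35 is €2.25/unit.
Additional duty on 6690.35 from Ulova: +6.7% ad valorem. Applied ad valorem rate = 6.7%.
Duty = €353,418.12 × 6.7% + 3,124 × €2.25 = €30,708.01.
Line 3 (5477.51, Astica, 334 kg, €26,155.54):
Base rate for 5477.51 is €7.10/kg.
Duty = 334 × €7.10 = €2,371.40.
Line 4 (2685.74, Ulova, 3,085 kg, €103,594.30):
Base rate for 2685.74 is 11% + €2.66/kg.
2685.74 has an FTA preferential rate, but origin Ulova is not Lorune; base rate stands.
Duty = €103,594.30 × 11% + 3,085 × €2.66 = €19,601.47.
Total = €4,644.54 + €30,708.01 + €2,371.40 + €19,601.47 = €57,325.42.

€57,325.42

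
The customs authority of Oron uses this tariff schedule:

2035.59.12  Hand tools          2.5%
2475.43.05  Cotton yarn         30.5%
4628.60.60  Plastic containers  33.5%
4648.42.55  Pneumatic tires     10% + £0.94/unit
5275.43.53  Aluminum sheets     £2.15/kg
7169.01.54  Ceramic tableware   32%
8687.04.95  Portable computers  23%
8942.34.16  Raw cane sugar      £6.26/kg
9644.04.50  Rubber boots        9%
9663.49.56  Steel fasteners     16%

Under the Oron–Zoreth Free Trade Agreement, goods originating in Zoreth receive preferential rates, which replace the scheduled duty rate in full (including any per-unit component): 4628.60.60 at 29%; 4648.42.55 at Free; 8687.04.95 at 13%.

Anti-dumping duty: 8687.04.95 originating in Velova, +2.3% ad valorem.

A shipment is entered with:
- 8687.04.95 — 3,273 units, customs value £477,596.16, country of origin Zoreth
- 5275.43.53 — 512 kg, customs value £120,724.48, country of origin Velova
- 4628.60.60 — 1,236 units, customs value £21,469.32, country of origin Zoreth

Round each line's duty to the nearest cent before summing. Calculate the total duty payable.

£69,414.40

Line 1 (8687.04.95, Zoreth, 3,273 units, £477,596.16):
Base rate for 8687.04.95 is 23%.
Origin Zoreth qualifies under the Oron–Zoreth agreement and 8687.04.95 is covered: preferential rate 13% applies instead.
The additional-duty order on 8687.04.95 targets Velova, not Zoreth; it does not apply.
Duty = £477,596.16 × 13% = £62,087.50.
Line 2 (5275.43.53, Velova, 512 kg, £120,724.48):
Base rate for 5275.43.53 is £2.15/kg.
Duty = 512 × £2.15 = £1,100.80.
Line 3 (4628.60.60, Zoreth, 1,236 units, £21,469.32):
Base rate for 4628.60.60 is 33.5%.
Origin Zoreth qualifies under the Oron–Zoreth agreement and 4628.60.60 is covered: preferential rate 29% applies instead.
Duty = £21,469.32 × 29% = £6,226.10.
Total = £62,087.50 + £1,100.80 + £6,226.10 = £69,414.40.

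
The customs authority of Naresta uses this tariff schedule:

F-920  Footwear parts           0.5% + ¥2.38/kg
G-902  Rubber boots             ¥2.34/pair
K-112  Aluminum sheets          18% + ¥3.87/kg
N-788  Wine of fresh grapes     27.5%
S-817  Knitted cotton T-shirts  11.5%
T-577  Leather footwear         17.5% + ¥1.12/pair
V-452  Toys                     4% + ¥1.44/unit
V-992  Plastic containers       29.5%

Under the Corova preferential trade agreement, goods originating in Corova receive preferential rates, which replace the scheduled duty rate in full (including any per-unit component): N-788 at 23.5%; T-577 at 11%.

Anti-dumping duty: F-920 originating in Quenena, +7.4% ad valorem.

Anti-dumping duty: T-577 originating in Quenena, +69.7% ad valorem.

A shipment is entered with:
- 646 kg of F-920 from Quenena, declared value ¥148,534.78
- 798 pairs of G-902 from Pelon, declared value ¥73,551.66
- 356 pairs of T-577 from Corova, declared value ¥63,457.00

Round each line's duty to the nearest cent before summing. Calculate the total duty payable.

Line 1 (F-920, Quenena, 646 kg, ¥148,534.78):
Base rate for F-920 is 0.5% + ¥2.38/kg.
Additional duty on F-920 from Quenena: +7.4%. Applied ad valorem rate: 0.5% + 7.4% = 7.9%.
Duty = ¥148,534.78 × 7.9% + 646 × ¥2.38 = ¥13,271.73.
Line 2 (G-902, Pelon, 798 pairs, ¥73,551.66):
Base rate for G-902 is ¥2.34/pair.
Duty = 798 × ¥2.34 = ¥1,867.32.
Line 3 (T-577, Corova, 356 pairs, ¥63,457.00):
Base rate for T-577 is 17.5% + ¥1.12/pair.
Origin Corova qualifies under the Naresta–Corova agreement and T-577 is covered: preferential rate 11% applies instead.
The additional-duty order on T-577 targets Quenena, not Corova; it does not apply.
Duty = ¥63,457.00 × 11% = ¥6,980.27.
Total = ¥13,271.73 + ¥1,867.32 + ¥6,980.27 = ¥22,119.32.

¥22,119.32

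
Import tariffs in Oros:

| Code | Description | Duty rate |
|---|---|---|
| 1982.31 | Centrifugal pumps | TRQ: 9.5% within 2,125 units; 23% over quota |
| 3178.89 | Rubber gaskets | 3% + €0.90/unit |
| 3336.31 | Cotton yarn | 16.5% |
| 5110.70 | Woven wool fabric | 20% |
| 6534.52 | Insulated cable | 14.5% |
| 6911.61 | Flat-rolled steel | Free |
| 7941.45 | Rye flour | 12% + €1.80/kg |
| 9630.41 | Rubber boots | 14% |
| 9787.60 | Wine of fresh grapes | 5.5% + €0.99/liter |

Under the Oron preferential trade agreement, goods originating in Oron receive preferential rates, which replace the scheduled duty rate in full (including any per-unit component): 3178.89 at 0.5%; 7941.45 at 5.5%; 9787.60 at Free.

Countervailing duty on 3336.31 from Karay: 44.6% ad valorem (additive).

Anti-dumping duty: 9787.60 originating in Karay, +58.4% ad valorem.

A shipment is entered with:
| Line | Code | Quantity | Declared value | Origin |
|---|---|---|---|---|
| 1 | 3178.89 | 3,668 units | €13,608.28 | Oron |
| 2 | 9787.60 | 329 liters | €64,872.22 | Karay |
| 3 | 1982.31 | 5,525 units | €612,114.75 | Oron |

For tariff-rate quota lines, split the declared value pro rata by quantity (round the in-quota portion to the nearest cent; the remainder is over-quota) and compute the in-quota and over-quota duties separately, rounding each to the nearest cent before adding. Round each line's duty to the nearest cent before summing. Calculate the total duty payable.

€150,850.61

Line 1 (3178.89, Oron, 3,668 units, €13,608.28):
Base rate for 3178.89 is 3% + €0.90/unit.
Origin Oron qualifies under the Oros–Oron agreement and 3178.89 is covered: preferential rate 0.5% applies instead.
Duty = €13,608.28 × 0.5% = €68.04.
Line 2 (9787.60, Karay, 329 liters, €64,872.22):
Base rate for 9787.60 is 5.5% + €0.99/liter.
9787.60 has an FTA preferential rate, but origin Karay is not Oron; base rate stands.
Additional duty on 9787.60 from Karay: +58.4%. Applied ad valorem rate: 5.5% + 58.4% = 63.9%.
Duty = €64,872.22 × 63.9% + 329 × €0.99 = €41,779.06.
Line 3 (1982.31, Oron, 5,525 units, €612,114.75):
Code 1982.31 is under a tariff-rate quota (threshold 2,125 units). In-quota: 2,125 units at 9.5%; over-quota: 3,400 units at 23%.
Pro-rata value split: in-quota = €612,114.75 × 2,125/5,525 = €235,428.75; over-quota = €612,114.75 − €235,428.75 = €376,686.00.
In-quota duty = €235,428.75 × 9.5% = €22,365.73. Over-quota duty = €376,686.00 × 23% = €86,637.78.
Line duty = €22,365.73 + €86,637.78 = €109,003.51.
Total = €68.04 + €41,779.06 + €109,003.51 = €150,850.61.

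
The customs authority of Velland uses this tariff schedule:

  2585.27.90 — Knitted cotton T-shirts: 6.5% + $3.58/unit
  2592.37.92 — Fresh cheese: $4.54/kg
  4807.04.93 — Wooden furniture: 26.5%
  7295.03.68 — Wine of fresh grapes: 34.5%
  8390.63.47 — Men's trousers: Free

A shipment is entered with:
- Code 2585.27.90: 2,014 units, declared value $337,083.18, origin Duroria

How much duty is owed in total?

$29,120.53

Line 1 (2585.27.90, Duroria, 2,014 units, $337,083.18):
Base rate for 2585.27.90 is 6.5% + $3.58/unit.
Duty = $337,083.18 × 6.5% + 2,014 × $3.58 = $29,120.53.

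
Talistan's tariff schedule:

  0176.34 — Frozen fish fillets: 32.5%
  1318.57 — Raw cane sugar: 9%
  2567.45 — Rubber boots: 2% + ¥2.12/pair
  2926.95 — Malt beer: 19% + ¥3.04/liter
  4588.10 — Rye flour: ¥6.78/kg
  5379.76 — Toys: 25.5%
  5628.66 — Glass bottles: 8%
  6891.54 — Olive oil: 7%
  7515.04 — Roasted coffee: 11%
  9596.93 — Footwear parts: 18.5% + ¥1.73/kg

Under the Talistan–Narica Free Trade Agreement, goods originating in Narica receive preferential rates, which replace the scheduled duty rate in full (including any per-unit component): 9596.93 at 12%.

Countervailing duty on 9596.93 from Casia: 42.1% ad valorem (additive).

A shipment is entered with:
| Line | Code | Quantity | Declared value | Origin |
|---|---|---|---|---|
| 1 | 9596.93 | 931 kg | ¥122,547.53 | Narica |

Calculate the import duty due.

Line 1 (9596.93, Narica, 931 kg, ¥122,547.53):
Base rate for 9596.93 is 18.5% + ¥1.73/kg.
Origin Narica qualifies under the Talistan–Narica agreement and 9596.93 is covered: preferential rate 12% applies instead.
The additional-duty order on 9596.93 targets Casia, not Narica; it does not apply.
Duty = ¥122,547.53 × 12% = ¥14,705.70.

¥14,705.70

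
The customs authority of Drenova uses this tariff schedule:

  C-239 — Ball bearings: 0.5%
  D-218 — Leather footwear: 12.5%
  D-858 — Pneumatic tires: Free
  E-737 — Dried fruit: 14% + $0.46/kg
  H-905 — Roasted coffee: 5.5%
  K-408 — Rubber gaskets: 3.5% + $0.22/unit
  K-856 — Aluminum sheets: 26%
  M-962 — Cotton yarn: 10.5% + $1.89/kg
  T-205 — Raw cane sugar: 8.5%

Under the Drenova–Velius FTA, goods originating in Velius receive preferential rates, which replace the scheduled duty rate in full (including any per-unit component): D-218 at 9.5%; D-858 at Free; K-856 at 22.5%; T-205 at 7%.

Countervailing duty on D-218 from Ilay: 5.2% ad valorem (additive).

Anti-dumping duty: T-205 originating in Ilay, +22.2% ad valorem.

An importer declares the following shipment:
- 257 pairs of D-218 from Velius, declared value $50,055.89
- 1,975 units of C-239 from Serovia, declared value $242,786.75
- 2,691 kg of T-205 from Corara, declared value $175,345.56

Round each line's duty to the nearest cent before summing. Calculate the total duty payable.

$20,873.61

Line 1 (D-218, Velius, 257 pairs, $50,055.89):
Base rate for D-218 is 12.5%.
Origin Velius qualifies under the Drenova–Velius agreement and D-218 is covered: preferential rate 9.5% applies instead.
The additional-duty order on D-218 targets Ilay, not Velius; it does not apply.
Duty = $50,055.89 × 9.5% = $4,755.31.
Line 2 (C-239, Serovia, 1,975 units, $242,786.75):
Base rate for C-239 is 0.5%.
Duty = $242,786.75 × 0.5% = $1,213.93.
Line 3 (T-205, Corara, 2,691 kg, $175,345.56):
Base rate for T-205 is 8.5%.
T-205 has an FTA preferential rate, but origin Corara is not Velius; base rate stands.
The additional-duty order on T-205 targets Ilay, not Corara; it does not apply.
Duty = $175,345.56 × 8.5% = $14,904.37.
Total = $4,755.31 + $1,213.93 + $14,904.37 = $20,873.61.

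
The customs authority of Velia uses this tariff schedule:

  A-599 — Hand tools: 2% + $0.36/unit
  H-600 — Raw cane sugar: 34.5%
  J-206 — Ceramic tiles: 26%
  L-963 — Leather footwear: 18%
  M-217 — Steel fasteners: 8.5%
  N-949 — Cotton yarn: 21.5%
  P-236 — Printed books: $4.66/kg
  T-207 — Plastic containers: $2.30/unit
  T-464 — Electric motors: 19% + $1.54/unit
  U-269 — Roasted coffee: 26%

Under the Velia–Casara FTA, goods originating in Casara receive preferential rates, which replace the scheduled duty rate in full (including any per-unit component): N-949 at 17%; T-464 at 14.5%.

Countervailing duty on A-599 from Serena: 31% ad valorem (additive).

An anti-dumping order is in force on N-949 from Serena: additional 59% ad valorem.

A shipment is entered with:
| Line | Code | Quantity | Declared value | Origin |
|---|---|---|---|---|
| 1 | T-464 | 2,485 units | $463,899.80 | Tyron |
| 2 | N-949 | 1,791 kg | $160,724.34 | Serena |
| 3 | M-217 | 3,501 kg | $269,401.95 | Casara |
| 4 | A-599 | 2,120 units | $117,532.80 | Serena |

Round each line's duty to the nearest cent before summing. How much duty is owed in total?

$283,799.14

Line 1 (T-464, Tyron, 2,485 units, $463,899.80):
Base rate for T-464 is 19% + $1.54/unit.
T-464 has an FTA preferential rate, but origin Tyron is not Casara; base rate stands.
Duty = $463,899.80 × 19% + 2,485 × $1.54 = $91,967.86.
Line 2 (N-949, Serena, 1,791 kg, $160,724.34):
Base rate for N-949 is 21.5%.
N-949 has an FTA preferential rate, but origin Serena is not Casara; base rate stands.
Additional duty on N-949 from Serena: +59%. Applied ad valorem rate: 21.5% + 59% = 80.5%.
Duty = $160,724.34 × 80.5% = $129,383.09.
Line 3 (M-217, Casara, 3,501 kg, $269,401.95):
Base rate for M-217 is 8.5%.
Origin Casara is the FTA partner but M-217 is not on the preference list; base rate stands.
Duty = $269,401.95 × 8.5% = $22,899.17.
Line 4 (A-599, Serena, 2,120 units, $117,532.80):
Base rate for A-599 is 2% + $0.36/unit.
Additional duty on A-599 from Serena: +31%. Applied ad valorem rate: 2% + 31% = 33%.
Duty = $117,532.80 × 33% + 2,120 × $0.36 = $39,549.02.
Total = $91,967.86 + $129,383.09 + $22,899.17 + $39,549.02 = $283,799.14.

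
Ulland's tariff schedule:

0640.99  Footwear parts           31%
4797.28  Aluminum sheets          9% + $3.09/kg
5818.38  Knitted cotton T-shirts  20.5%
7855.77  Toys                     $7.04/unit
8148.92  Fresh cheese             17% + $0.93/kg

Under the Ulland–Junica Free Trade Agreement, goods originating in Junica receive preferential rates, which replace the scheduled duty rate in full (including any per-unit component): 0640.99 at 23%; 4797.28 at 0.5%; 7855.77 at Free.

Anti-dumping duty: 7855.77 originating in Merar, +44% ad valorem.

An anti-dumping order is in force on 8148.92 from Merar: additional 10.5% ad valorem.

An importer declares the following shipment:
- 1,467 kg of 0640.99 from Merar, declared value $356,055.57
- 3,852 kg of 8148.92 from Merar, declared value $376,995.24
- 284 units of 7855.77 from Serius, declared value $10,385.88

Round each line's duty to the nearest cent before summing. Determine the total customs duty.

$219,632.64

Line 1 (0640.99, Merar, 1,467 kg, $356,055.57):
Base rate for 0640.99 is 31%.
0640.99 has an FTA preferential rate, but origin Merar is not Junica; base rate stands.
Duty = $356,055.57 × 31% = $110,377.23.
Line 2 (8148.92, Merar, 3,852 kg, $376,995.24):
Base rate for 8148.92 is 17% + $0.93/kg.
Additional duty on 8148.92 from Merar: +10.5%. Applied ad valorem rate: 17% + 10.5% = 27.5%.
Duty = $376,995.24 × 27.5% + 3,852 × $0.93 = $107,256.05.
Line 3 (7855.77, Serius, 284 units, $10,385.88):
Base rate for 7855.77 is $7.04/unit.
7855.77 has an FTA preferential rate, but origin Serius is not Junica; base rate stands.
The additional-duty order on 7855.77 targets Merar, not Serius; it does not apply.
Duty = 284 × $7.04 = $1,999.36.
Total = $110,377.23 + $107,256.05 + $1,999.36 = $219,632.64.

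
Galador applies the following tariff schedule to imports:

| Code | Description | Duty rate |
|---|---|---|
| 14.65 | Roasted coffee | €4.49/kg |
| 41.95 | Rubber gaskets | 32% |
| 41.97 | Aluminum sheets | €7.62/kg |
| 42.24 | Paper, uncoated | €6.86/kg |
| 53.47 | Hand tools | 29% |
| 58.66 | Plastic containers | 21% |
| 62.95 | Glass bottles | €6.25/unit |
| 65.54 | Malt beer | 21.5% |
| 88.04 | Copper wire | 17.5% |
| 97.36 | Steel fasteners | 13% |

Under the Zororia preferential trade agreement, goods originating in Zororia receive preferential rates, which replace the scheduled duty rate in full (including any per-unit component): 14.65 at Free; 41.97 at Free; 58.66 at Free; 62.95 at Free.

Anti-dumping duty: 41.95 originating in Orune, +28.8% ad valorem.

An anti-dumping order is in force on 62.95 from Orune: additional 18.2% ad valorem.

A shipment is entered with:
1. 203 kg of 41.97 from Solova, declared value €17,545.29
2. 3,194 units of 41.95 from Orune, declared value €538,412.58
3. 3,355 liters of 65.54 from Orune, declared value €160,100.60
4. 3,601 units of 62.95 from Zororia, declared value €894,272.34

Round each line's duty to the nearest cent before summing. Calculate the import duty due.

Line 1 (41.97, Solova, 203 kg, €17,545.29):
Base rate for 41.97 is €7.62/kg.
41.97 has an FTA preferential rate, but origin Solova is not Zororia; base rate stands.
Duty = 203 × €7.62 = €1,546.86.
Line 2 (41.95, Orune, 3,194 units, €538,412.58):
Base rate for 41.95 is 32%.
Additional duty on 41.95 from Orune: +28.8%. Applied ad valorem rate: 32% + 28.8% = 60.8%.
Duty = €538,412.58 × 60.8% = €327,354.85.
Line 3 (65.54, Orune, 3,355 liters, €160,100.60):
Base rate for 65.54 is 21.5%.
Duty = €160,100.60 × 21.5% = €34,421.63.
Line 4 (62.95, Zororia, 3,601 units, €894,272.34):
Base rate for 62.95 is €6.25/unit.
Origin Zororia qualifies under the Galador–Zororia agreement and 62.95 is covered: preferential rate Free applies instead.
The additional-duty order on 62.95 targets Orune, not Zororia; it does not apply.
Duty = €894,272.34 × 0% = €0.00.
Total = €1,546.86 + €327,354.85 + €34,421.63 + €0.00 = €363,323.34.

€363,323.34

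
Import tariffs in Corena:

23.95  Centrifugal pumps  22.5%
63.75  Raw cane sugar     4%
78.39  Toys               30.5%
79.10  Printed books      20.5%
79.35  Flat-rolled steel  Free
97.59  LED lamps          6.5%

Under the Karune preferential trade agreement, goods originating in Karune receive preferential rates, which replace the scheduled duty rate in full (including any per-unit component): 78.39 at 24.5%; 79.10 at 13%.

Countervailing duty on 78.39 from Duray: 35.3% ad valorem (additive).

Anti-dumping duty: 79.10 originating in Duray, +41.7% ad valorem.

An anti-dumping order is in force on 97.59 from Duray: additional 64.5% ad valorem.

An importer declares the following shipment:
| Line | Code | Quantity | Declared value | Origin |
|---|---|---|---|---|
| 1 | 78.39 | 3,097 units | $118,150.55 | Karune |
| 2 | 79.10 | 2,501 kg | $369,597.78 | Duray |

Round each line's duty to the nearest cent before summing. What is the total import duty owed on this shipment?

$258,836.70

Line 1 (78.39, Karune, 3,097 units, $118,150.55):
Base rate for 78.39 is 30.5%.
Origin Karune qualifies under the Corena–Karune agreement and 78.39 is covered: preferential rate 24.5% applies instead.
The additional-duty order on 78.39 targets Duray, not Karune; it does not apply.
Duty = $118,150.55 × 24.5% = $28,946.88.
Line 2 (79.10, Duray, 2,501 kg, $369,597.78):
Base rate for 79.10 is 20.5%.
79.10 has an FTA preferential rate, but origin Duray is not Karune; base rate stands.
Additional duty on 79.10 from Duray: +41.7%. Applied ad valorem rate: 20.5% + 41.7% = 62.2%.
Duty = $369,597.78 × 62.2% = $229,889.82.
Total = $28,946.88 + $229,889.82 = $258,836.70.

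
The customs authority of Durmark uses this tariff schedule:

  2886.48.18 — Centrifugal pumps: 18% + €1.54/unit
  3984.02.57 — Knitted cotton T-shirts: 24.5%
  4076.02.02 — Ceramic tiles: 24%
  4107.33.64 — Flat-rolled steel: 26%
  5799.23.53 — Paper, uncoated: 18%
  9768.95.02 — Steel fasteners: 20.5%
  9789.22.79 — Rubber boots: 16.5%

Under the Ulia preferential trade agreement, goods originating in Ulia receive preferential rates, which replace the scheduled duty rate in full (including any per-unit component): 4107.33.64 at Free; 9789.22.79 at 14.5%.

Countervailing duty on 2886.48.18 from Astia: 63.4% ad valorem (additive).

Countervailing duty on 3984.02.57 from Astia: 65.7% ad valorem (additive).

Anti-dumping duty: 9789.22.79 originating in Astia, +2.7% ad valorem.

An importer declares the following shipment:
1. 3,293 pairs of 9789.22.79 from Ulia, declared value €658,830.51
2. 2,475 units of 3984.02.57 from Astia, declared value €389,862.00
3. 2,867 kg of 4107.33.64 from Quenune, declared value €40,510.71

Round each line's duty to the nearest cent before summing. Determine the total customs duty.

€457,718.72

Line 1 (9789.22.79, Ulia, 3,293 pairs, €658,830.51):
Base rate for 9789.22.79 is 16.5%.
Origin Ulia qualifies under the Durmark–Ulia agreement and 9789.22.79 is covered: preferential rate 14.5% applies instead.
The additional-duty order on 9789.22.79 targets Astia, not Ulia; it does not apply.
Duty = €658,830.51 × 14.5% = €95,530.42.
Line 2 (3984.02.57, Astia, 2,475 units, €389,862.00):
Base rate for 3984.02.57 is 24.5%.
Additional duty on 3984.02.57 from Astia: +65.7%. Applied ad valorem rate: 24.5% + 65.7% = 90.2%.
Duty = €389,862.00 × 90.2% = €351,655.52.
Line 3 (4107.33.64, Quenune, 2,867 kg, €40,510.71):
Base rate for 4107.33.64 is 26%.
4107.33.64 has an FTA preferential rate, but origin Quenune is not Ulia; base rate stands.
Duty = €40,510.71 × 26% = €10,532.78.
Total = €95,530.42 + €351,655.52 + €10,532.78 = €457,718.72.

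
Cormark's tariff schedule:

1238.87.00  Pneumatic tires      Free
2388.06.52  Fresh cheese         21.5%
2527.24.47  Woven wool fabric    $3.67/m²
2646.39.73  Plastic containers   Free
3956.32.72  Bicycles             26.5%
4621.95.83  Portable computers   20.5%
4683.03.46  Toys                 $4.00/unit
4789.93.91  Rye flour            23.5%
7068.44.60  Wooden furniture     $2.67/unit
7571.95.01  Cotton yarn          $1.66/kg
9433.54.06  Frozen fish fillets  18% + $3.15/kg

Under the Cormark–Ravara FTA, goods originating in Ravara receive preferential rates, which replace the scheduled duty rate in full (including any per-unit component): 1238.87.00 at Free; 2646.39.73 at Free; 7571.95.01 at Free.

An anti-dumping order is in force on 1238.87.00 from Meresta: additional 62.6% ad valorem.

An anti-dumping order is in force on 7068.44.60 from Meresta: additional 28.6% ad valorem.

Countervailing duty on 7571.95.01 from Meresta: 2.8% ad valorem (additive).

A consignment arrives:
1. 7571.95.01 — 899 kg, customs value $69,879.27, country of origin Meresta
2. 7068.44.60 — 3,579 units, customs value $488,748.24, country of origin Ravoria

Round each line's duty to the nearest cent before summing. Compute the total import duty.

$13,004.89

Line 1 (7571.95.01, Meresta, 899 kg, $69,879.27):
Base rate for 7571.95.01 is $1.66/kg.
7571.95.01 has an FTA preferential rate, but origin Meresta is not Ravara; base rate stands.
Additional duty on 7571.95.01 from Meresta: +2.8% ad valorem. Applied ad valorem rate = 2.8%.
Duty = $69,879.27 × 2.8% + 899 × $1.66 = $3,448.96.
Line 2 (7068.44.60, Ravoria, 3,579 units, $488,748.24):
Base rate for 7068.44.60 is $2.67/unit.
The additional-duty order on 7068.44.60 targets Meresta, not Ravoria; it does not apply.
Duty = 3,579 × $2.67 = $9,555.93.
Total = $3,448.96 + $9,555.93 = $13,004.89.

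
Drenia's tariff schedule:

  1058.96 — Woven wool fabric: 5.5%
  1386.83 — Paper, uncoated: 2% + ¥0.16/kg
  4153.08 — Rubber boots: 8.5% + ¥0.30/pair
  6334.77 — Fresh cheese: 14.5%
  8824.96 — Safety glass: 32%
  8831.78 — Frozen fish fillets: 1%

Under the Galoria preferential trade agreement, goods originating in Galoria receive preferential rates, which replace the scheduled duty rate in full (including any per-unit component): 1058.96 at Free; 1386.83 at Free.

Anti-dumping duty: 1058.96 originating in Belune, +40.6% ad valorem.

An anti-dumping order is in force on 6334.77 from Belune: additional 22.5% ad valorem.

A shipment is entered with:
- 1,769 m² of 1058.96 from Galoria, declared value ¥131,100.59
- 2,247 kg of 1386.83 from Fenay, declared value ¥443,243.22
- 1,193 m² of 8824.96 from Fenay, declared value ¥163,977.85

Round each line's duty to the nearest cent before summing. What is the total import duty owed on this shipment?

Line 1 (1058.96, Galoria, 1,769 m², ¥131,100.59):
Base rate for 1058.96 is 5.5%.
Origin Galoria qualifies under the Drenia–Galoria agreement and 1058.96 is covered: preferential rate Free applies instead.
The additional-duty order on 1058.96 targets Belune, not Galoria; it does not apply.
Duty = ¥131,100.59 × 0% = ¥0.00.
Line 2 (1386.83, Fenay, 2,247 kg, ¥443,243.22):
Base rate for 1386.83 is 2% + ¥0.16/kg.
1386.83 has an FTA preferential rate, but origin Fenay is not Galoria; base rate stands.
Duty = ¥443,243.22 × 2% + 2,247 × ¥0.16 = ¥9,224.38.
Line 3 (8824.96, Fenay, 1,193 m², ¥163,977.85):
Base rate for 8824.96 is 32%.
Duty = ¥163,977.85 × 32% = ¥52,472.91.
Total = ¥0.00 + ¥9,224.38 + ¥52,472.91 = ¥61,697.29.

¥61,697.29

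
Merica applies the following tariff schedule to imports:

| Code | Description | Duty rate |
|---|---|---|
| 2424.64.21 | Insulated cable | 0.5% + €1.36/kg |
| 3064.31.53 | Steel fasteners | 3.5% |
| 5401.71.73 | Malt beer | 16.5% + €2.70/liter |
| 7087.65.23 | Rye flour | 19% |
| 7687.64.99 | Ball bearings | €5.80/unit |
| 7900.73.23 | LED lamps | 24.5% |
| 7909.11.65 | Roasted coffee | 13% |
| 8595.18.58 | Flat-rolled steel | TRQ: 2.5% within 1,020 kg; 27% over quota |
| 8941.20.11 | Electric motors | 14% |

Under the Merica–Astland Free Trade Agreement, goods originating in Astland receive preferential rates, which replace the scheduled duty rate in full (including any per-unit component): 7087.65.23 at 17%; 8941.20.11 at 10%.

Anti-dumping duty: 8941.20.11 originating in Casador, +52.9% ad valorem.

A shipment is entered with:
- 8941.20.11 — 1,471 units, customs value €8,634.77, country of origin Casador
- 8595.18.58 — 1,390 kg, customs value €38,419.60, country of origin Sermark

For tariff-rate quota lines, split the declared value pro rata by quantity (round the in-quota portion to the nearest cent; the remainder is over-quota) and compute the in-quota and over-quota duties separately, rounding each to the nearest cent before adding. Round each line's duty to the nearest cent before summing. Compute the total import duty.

€9,242.72

Line 1 (8941.20.11, Casador, 1,471 units, €8,634.77):
Base rate for 8941.20.11 is 14%.
8941.20.11 has an FTA preferential rate, but origin Casador is not Astland; base rate stands.
Additional duty on 8941.20.11 from Casador: +52.9%. Applied ad valorem rate: 14% + 52.9% = 66.9%.
Duty = €8,634.77 × 66.9% = €5,776.66.
Line 2 (8595.18.58, Sermark, 1,390 kg, €38,419.60):
Code 8595.18.58 is under a tariff-rate quota (threshold 1,020 kg). In-quota: 1,020 kg at 2.5%; over-quota: 370 kg at 27%.
Pro-rata value split: in-quota = €38,419.60 × 1,020/1,390 = €28,192.80; over-quota = €38,419.60 − €28,192.80 = €10,226.80.
In-quota duty = €28,192.80 × 2.5% = €704.82. Over-quota duty = €10,226.80 × 27% = €2,761.24.
Line duty = €704.82 + €2,761.24 = €3,466.06.
Total = €5,776.66 + €3,466.06 = €9,242.72.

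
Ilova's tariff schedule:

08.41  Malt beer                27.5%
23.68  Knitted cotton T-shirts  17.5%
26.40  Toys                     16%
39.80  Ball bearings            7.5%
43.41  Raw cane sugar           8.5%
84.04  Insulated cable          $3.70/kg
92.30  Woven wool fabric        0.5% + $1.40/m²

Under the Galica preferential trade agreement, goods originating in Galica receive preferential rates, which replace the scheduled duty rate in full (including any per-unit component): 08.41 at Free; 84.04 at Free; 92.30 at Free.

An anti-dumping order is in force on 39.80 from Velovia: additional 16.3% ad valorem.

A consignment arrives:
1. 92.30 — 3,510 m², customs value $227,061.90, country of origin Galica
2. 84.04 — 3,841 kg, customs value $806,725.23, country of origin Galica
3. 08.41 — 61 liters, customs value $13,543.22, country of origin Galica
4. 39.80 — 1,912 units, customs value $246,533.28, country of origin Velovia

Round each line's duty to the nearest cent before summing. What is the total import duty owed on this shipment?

Line 1 (92.30, Galica, 3,510 m², $227,061.90):
Base rate for 92.30 is 0.5% + $1.40/m².
Origin Galica qualifies under the Ilova–Galica agreement and 92.30 is covered: preferential rate Free applies instead.
Duty = $227,061.90 × 0% = $0.00.
Line 2 (84.04, Galica, 3,841 kg, $806,725.23):
Base rate for 84.04 is $3.70/kg.
Origin Galica qualifies under the Ilova–Galica agreement and 84.04 is covered: preferential rate Free applies instead.
Duty = $806,725.23 × 0% = $0.00.
Line 3 (08.41, Galica, 61 liters, $13,543.22):
Base rate for 08.41 is 27.5%.
Origin Galica qualifies under the Ilova–Galica agreement and 08.41 is covered: preferential rate Free applies instead.
Duty = $13,543.22 × 0% = $0.00.
Line 4 (39.80, Velovia, 1,912 units, $246,533.28):
Base rate for 39.80 is 7.5%.
Additional duty on 39.80 from Velovia: +16.3%. Applied ad valorem rate: 7.5% + 16.3% = 23.8%.
Duty = $246,533.28 × 23.8% = $58,674.92.
Total = $0.00 + $0.00 + $0.00 + $58,674.92 = $58,674.92.

$58,674.92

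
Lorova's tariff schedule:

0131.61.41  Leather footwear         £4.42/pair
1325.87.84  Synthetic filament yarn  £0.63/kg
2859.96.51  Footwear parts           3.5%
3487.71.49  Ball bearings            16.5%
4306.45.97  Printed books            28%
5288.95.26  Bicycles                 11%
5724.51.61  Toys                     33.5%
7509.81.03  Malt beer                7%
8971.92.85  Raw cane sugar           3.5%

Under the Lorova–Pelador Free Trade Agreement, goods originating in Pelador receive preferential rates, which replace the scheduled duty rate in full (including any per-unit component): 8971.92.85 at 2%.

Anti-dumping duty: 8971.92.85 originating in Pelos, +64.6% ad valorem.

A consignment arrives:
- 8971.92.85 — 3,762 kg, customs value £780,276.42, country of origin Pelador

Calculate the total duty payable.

£15,605.53

Line 1 (8971.92.85, Pelador, 3,762 kg, £780,276.42):
Base rate for 8971.92.85 is 3.5%.
Origin Pelador qualifies under the Lorova–Pelador agreement and 8971.92.85 is covered: preferential rate 2% applies instead.
The additional-duty order on 8971.92.85 targets Pelos, not Pelador; it does not apply.
Duty = £780,276.42 × 2% = £15,605.53.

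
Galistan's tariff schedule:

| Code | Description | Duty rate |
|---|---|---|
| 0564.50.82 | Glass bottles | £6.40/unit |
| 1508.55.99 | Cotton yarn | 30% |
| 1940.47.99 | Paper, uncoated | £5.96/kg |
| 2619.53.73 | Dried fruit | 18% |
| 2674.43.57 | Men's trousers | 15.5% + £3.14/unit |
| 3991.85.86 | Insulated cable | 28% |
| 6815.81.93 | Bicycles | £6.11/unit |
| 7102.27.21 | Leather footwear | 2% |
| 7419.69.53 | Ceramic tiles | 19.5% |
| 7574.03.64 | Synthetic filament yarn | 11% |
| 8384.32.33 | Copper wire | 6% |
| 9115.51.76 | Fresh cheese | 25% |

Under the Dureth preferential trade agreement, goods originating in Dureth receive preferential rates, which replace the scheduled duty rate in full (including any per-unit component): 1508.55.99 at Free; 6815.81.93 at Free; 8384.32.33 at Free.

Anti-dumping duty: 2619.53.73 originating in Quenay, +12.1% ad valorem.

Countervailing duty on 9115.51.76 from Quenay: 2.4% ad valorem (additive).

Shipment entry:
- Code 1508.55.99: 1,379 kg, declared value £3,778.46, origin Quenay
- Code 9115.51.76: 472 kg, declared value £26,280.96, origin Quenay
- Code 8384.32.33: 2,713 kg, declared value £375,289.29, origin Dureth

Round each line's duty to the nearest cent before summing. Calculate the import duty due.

£8,334.52

Line 1 (1508.55.99, Quenay, 1,379 kg, £3,778.46):
Base rate for 1508.55.99 is 30%.
1508.55.99 has an FTA preferential rate, but origin Quenay is not Dureth; base rate stands.
Duty = £3,778.46 × 30% = £1,133.54.
Line 2 (9115.51.76, Quenay, 472 kg, £26,280.96):
Base rate for 9115.51.76 is 25%.
Additional duty on 9115.51.76 from Quenay: +2.4%. Applied ad valorem rate: 25% + 2.4% = 27.4%.
Duty = £26,280.96 × 27.4% = £7,200.98.
Line 3 (8384.32.33, Dureth, 2,713 kg, £375,289.29):
Base rate for 8384.32.33 is 6%.
Origin Dureth qualifies under the Galistan–Dureth agreement and 8384.32.33 is covered: preferential rate Free applies instead.
Duty = £375,289.29 × 0% = £0.00.
Total = £1,133.54 + £7,200.98 + £0.00 = £8,334.52.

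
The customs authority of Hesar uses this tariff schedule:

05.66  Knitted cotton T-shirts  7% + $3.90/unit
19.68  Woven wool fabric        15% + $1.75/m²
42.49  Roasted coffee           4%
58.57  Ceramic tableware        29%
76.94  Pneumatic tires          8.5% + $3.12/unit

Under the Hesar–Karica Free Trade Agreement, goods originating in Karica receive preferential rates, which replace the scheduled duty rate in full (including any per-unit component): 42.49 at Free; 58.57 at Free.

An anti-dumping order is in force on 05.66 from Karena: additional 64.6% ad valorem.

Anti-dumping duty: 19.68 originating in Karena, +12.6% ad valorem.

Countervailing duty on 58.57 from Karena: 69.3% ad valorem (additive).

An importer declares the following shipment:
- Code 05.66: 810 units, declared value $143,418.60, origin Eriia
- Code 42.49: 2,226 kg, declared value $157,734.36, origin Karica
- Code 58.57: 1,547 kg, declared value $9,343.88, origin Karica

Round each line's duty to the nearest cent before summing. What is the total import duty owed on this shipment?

$13,198.30

Line 1 (05.66, Eriia, 810 units, $143,418.60):
Base rate for 05.66 is 7% + $3.90/unit.
The additional-duty order on 05.66 targets Karena, not Eriia; it does not apply.
Duty = $143,418.60 × 7% + 810 × $3.90 = $13,198.30.
Line 2 (42.49, Karica, 2,226 kg, $157,734.36):
Base rate for 42.49 is 4%.
Origin Karica qualifies under the Hesar–Karica agreement and 42.49 is covered: preferential rate Free applies instead.
Duty = $157,734.36 × 0% = $0.00.
Line 3 (58.57, Karica, 1,547 kg, $9,343.88):
Base rate for 58.57 is 29%.
Origin Karica qualifies under the Hesar–Karica agreement and 58.57 is covered: preferential rate Free applies instead.
The additional-duty order on 58.57 targets Karena, not Karica; it does not apply.
Duty = $9,343.88 × 0% = $0.00.
Total = $13,198.30 + $0.00 + $0.00 = $13,198.30.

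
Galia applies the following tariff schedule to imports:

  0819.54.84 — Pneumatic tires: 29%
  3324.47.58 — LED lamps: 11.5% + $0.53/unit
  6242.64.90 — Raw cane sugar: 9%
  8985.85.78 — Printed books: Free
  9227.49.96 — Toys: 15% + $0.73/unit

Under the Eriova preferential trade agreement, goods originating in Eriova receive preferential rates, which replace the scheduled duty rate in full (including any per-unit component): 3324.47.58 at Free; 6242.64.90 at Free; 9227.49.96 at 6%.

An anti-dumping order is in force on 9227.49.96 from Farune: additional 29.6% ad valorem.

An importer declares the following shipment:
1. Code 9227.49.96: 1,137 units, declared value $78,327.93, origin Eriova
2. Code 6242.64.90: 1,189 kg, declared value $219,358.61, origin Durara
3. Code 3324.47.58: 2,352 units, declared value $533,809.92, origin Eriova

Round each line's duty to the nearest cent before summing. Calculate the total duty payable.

$24,441.95

Line 1 (9227.49.96, Eriova, 1,137 units, $78,327.93):
Base rate for 9227.49.96 is 15% + $0.73/unit.
Origin Eriova qualifies under the Galia–Eriova agreement and 9227.49.96 is covered: preferential rate 6% applies instead.
The additional-duty order on 9227.49.96 targets Farune, not Eriova; it does not apply.
Duty = $78,327.93 × 6% = $4,699.68.
Line 2 (6242.64.90, Durara, 1,189 kg, $219,358.61):
Base rate for 6242.64.90 is 9%.
6242.64.90 has an FTA preferential rate, but origin Durara is not Eriova; base rate stands.
Duty = $219,358.61 × 9% = $19,742.27.
Line 3 (3324.47.58, Eriova, 2,352 units, $533,809.92):
Base rate for 3324.47.58 is 11.5% + $0.53/unit.
Origin Eriova qualifies under the Galia–Eriova agreement and 3324.47.58 is covered: preferential rate Free applies instead.
Duty = $533,809.92 × 0% = $0.00.
Total = $4,699.68 + $19,742.27 + $0.00 = $24,441.95.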